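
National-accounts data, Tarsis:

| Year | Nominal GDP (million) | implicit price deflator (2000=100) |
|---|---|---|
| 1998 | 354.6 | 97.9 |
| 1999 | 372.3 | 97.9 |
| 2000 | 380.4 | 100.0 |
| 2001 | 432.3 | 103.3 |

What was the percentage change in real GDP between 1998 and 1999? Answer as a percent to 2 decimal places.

4.99%

Real GDP 1998 = 354.6/0.979 = 362.21.
Real GDP 1999 = 372.3/0.979 = 380.29.
Change = 380.29/362.21 − 1 = 0.0499.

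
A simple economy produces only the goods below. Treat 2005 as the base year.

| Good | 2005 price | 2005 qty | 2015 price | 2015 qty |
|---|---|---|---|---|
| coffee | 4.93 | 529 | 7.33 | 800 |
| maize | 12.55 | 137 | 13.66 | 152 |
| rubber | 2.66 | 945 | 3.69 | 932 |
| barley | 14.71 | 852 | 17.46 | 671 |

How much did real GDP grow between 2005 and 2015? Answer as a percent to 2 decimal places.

Real GDP 2005 = Nominal GDP 2005 = 4.93·529 + 12.55·137 + 2.66·945 + 14.71·852 = 19373.94.
Real GDP 2015 (at 2005 prices) = 4.93·800 + 12.55·152 + 2.66·932 + 14.71·671 = 18201.13.
Real growth = 18201.13/19373.94 − 1 = -0.0605.

-6.05%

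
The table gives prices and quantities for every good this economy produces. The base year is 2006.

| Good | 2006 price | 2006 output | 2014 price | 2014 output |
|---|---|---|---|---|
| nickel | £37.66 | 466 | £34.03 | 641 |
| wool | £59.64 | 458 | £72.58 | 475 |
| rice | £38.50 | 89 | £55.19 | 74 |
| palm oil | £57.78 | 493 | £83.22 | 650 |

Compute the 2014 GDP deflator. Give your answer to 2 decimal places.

123.25

Nominal GDP 2014 = 34.03·641 + 72.58·475 + 55.19·74 + 83.22·650 = 114465.79.
Real GDP 2014 (at 2006 prices) = 37.66·641 + 59.64·475 + 38.50·74 + 57.78·650 = 92875.06.
Deflator = Nominal/Real × 100 = 114465.79/92875.06 × 100 = 123.247.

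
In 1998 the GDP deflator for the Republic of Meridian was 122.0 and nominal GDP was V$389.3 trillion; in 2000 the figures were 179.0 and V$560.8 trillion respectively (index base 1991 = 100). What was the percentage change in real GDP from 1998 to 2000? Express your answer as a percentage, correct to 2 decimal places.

-1.82%

Deflate each year: 1998 → 389.3/1.220 = 319.10; 2000 → 560.8/1.790 = 313.30.
So real GDP changed by 313.30/319.10 − 1 = -0.0182, i.e. -1.82%.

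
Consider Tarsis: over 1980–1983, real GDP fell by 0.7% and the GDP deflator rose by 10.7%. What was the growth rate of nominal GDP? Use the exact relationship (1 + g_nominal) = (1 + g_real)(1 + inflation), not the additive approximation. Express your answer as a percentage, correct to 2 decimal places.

(1 + g_nom) = (1 + g_real)(1 + π) = 0.9930 × 1.1070 = 1.09925.

9.93%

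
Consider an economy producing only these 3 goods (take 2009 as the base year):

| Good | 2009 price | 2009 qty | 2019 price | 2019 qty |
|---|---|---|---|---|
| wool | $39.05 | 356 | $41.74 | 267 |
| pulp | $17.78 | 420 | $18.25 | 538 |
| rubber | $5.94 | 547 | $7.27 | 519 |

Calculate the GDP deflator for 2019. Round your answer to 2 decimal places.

107.20

Nominal GDP 2019 = 41.74·267 + 18.25·538 + 7.27·519 = 24736.21.
Real GDP 2019 (at 2009 prices) = 39.05·267 + 17.78·538 + 5.94·519 = 23074.85.
Deflator = Nominal/Real × 100 = 24736.21/23074.85 × 100 = 107.200.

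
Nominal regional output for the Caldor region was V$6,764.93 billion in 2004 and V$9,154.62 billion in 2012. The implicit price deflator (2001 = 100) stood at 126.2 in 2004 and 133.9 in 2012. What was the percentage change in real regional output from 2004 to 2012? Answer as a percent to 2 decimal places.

Deflate each year: 2004 → 6764.93/1.262 = 5360.48; 2012 → 9154.62/1.339 = 6836.91.
So real regional output changed by 6836.91/5360.48 − 1 = 0.2754, i.e. 27.54%.

27.54%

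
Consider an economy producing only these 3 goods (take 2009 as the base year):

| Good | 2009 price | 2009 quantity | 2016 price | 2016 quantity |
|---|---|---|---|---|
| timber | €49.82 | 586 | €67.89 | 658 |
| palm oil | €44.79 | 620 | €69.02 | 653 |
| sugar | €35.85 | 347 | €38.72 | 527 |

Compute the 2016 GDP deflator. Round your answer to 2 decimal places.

136.11

Nominal GDP 2016 = 67.89·658 + 69.02·653 + 38.72·527 = 110147.12.
Real GDP 2016 (at 2009 prices) = 49.82·658 + 44.79·653 + 35.85·527 = 80922.38.
Deflator = Nominal/Real × 100 = 110147.12/80922.38 × 100 = 136.115.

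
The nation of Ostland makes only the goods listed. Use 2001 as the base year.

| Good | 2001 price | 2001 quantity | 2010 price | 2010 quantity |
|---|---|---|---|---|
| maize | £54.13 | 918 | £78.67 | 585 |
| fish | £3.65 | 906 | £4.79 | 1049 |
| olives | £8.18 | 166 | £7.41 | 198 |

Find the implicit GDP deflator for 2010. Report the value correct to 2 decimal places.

141.49

Nominal GDP 2010 = 78.67·585 + 4.79·1049 + 7.41·198 = 52513.84.
Real GDP 2010 (at 2001 prices) = 54.13·585 + 3.65·1049 + 8.18·198 = 37114.54.
Deflator = Nominal/Real × 100 = 52513.84/37114.54 × 100 = 141.491.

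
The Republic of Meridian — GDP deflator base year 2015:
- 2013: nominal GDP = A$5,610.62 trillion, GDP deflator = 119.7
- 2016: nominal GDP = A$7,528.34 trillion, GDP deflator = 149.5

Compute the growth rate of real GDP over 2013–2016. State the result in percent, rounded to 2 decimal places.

Deflate each year: 2013 → 5610.62/1.197 = 4687.23; 2016 → 7528.34/1.495 = 5035.68.
So real GDP changed by 5035.68/4687.23 − 1 = 0.0743, i.e. 7.43%.

7.43%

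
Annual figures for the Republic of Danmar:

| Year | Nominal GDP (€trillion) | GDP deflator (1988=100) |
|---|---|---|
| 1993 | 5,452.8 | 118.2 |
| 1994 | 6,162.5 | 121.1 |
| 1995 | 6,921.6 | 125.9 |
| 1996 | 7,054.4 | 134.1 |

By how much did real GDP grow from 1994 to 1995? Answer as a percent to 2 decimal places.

Real GDP 1994 = 6162.5/1.211 = 5088.77.
Real GDP 1995 = 6921.6/1.259 = 5497.70.
Change = 5497.70/5088.77 − 1 = 0.0804.

8.04%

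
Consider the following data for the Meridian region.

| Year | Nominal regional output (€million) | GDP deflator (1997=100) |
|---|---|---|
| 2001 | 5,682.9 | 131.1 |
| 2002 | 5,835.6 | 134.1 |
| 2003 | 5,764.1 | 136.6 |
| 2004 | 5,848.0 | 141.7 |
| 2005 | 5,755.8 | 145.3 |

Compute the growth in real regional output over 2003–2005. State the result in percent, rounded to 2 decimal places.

-6.12%

Real regional output 2003 = 5764.1/1.366 = 4219.69.
Real regional output 2005 = 5755.8/1.453 = 3961.32.
Change = 3961.32/4219.69 − 1 = -0.0612.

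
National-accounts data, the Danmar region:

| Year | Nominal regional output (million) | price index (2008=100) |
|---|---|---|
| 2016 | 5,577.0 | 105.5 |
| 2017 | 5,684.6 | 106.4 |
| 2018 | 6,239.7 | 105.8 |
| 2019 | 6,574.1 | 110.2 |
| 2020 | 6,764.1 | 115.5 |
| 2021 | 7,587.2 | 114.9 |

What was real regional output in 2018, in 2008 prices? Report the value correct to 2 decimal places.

Real regional output 2018 = 6239.7 / 1.058 = 5897.64.

5,897.64 million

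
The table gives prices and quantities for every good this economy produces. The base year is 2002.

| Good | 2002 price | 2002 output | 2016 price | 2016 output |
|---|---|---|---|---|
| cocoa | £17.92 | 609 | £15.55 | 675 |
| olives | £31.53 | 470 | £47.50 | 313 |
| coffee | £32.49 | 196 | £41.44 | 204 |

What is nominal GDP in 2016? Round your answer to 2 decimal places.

£33817.51

Nominal GDP 2016 = Σ (p_2016 × q_2016) = 15.55·675 + 47.50·313 + 41.44·204 = 33817.51.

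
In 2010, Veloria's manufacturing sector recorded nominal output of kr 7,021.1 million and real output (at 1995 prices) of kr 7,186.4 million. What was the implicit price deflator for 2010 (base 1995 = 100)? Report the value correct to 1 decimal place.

implicit price deflator = (Nominal / Real) × 100 = 7021.1 / 7186.4 × 100 = 97.70.

97.7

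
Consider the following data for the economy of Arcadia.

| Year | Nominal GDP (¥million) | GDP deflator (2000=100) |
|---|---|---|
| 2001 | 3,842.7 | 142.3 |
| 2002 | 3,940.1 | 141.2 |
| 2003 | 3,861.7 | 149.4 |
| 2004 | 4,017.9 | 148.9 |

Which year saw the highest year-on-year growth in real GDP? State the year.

2002: real = 3940.1/1.412 = 2790.44; growth vs 2001 (2700.42) = 3.33%.
2003: real = 3861.7/1.494 = 2584.81; growth vs 2002 (2790.44) = -7.37%.
2004: real = 4017.9/1.489 = 2698.39; growth vs 2003 (2584.81) = 4.39%.

2004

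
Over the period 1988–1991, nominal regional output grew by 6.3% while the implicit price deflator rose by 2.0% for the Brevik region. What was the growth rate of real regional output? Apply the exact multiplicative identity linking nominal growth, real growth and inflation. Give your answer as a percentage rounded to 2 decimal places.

(1 + g_nom) = (1 + g_real)(1 + π), so g_real = 1.0630 / 1.0200 − 1 = 0.04216.

4.22%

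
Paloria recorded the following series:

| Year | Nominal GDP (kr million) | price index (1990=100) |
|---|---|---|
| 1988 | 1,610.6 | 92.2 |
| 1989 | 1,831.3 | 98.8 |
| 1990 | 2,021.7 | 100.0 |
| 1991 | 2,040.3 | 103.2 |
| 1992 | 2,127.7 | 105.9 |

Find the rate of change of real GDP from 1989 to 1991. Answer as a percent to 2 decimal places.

Real GDP 1989 = 1831.3/0.988 = 1853.54.
Real GDP 1991 = 2040.3/1.032 = 1977.03.
Change = 1977.03/1853.54 − 1 = 0.0666.

6.66%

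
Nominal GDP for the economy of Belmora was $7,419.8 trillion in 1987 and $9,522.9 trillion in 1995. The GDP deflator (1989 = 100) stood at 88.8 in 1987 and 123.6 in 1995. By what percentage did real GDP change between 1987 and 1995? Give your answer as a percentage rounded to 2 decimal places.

Real GDP 1987 = 7419.8 / 0.888 = 8355.63.
Real GDP 1995 = 9522.9 / 1.236 = 7704.61.
Real growth = 7704.61 / 8355.63 − 1 = -0.0779.

-7.79%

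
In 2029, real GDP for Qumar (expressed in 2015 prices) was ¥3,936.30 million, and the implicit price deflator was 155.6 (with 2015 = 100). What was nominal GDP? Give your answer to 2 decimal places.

Nominal GDP = Real × (implicit price deflator/100) = 3936.30 × 1.556 = 6124.88.

¥6,124.88 million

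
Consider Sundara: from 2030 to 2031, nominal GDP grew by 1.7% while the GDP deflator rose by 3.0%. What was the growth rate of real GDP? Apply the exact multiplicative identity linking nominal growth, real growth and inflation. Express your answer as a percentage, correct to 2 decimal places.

(1 + g_nom) = (1 + g_real)(1 + π), so g_real = 1.0170 / 1.0300 − 1 = -0.01262.

-1.26%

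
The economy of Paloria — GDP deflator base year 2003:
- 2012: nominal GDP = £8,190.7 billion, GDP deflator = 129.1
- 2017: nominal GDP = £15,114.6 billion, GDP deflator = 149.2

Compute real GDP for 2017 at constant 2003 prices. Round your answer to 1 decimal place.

£10,130.4 billion

Real GDP = Nominal / (GDP deflator/100) = 15114.6 / 1.492 = 10130.43.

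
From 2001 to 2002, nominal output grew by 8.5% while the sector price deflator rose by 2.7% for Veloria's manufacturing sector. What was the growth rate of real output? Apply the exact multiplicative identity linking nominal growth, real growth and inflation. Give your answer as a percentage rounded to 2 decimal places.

5.65%

(1 + g_nom) = (1 + g_real)(1 + π), so g_real = 1.0850 / 1.0270 − 1 = 0.05648.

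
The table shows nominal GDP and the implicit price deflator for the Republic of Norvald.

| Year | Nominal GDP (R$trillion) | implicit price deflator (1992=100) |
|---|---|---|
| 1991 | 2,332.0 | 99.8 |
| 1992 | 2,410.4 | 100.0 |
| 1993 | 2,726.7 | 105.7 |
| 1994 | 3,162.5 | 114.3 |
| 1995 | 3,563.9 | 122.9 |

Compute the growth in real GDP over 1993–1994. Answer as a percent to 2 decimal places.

7.26%

Real GDP 1993 = 2726.7/1.057 = 2579.66.
Real GDP 1994 = 3162.5/1.143 = 2766.84.
Change = 2766.84/2579.66 − 1 = 0.0726.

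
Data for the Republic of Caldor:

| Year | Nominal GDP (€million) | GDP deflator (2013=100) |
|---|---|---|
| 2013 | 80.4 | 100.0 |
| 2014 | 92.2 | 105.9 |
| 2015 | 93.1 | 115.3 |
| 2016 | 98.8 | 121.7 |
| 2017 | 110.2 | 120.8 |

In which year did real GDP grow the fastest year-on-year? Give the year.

2014: real = 92.2/1.059 = 87.06; growth vs 2013 (80.40) = 8.28%.
2015: real = 93.1/1.153 = 80.75; growth vs 2014 (87.06) = -7.25%.
2016: real = 98.8/1.217 = 81.18; growth vs 2015 (80.75) = 0.53%.
2017: real = 110.2/1.208 = 91.23; growth vs 2016 (81.18) = 12.38%.

2017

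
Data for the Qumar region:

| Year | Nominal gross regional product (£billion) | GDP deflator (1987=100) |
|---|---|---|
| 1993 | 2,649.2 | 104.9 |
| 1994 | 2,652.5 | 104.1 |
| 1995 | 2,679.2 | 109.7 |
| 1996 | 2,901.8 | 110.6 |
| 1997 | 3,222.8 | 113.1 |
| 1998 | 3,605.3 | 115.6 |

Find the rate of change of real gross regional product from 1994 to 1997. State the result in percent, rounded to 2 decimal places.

Real gross regional product 1994 = 2652.5/1.041 = 2548.03.
Real gross regional product 1997 = 3222.8/1.131 = 2849.51.
Change = 2849.51/2548.03 − 1 = 0.1183.

11.83%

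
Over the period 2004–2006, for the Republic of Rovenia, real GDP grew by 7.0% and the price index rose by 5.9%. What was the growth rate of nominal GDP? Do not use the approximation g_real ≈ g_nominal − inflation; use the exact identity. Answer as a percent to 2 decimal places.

(1 + g_nom) = (1 + g_real)(1 + π) = 1.0700 × 1.0590 = 1.13313.

13.31%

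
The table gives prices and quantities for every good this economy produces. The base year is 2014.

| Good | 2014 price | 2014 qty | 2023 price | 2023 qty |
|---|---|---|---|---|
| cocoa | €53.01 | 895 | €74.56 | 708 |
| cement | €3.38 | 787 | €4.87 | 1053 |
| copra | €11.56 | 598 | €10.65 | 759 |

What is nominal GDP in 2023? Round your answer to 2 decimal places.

Nominal GDP 2023 = Σ (p_2023 × q_2023) = 74.56·708 + 4.87·1053 + 10.65·759 = 65999.94.

€65999.94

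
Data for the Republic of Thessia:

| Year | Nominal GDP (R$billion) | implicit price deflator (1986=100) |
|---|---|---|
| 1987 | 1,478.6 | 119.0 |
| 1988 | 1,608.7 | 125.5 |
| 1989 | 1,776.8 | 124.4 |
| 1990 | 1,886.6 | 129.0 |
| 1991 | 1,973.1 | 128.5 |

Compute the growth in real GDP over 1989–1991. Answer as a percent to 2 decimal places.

Real GDP 1989 = 1776.8/1.244 = 1428.30.
Real GDP 1991 = 1973.1/1.285 = 1535.49.
Change = 1535.49/1428.30 − 1 = 0.0750.

7.50%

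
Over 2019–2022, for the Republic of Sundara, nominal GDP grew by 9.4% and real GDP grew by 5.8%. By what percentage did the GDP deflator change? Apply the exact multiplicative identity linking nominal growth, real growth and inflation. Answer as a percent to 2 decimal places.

(1 + g_nom) = (1 + g_real)(1 + π), so π = 1.0940 / 1.0580 − 1 = 0.03403.

3.40%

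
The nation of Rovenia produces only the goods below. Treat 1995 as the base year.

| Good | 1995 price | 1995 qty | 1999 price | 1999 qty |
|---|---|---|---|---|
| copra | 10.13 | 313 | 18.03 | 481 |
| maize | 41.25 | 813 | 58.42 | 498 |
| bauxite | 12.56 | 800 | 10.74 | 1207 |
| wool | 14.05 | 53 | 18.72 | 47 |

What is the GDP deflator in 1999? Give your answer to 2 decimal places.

125.16

Nominal GDP 1999 = 18.03·481 + 58.42·498 + 10.74·1207 + 18.72·47 = 51608.61.
Real GDP 1999 (at 1995 prices) = 10.13·481 + 41.25·498 + 12.56·1207 + 14.05·47 = 41235.30.
Deflator = Nominal/Real × 100 = 51608.61/41235.30 × 100 = 125.156.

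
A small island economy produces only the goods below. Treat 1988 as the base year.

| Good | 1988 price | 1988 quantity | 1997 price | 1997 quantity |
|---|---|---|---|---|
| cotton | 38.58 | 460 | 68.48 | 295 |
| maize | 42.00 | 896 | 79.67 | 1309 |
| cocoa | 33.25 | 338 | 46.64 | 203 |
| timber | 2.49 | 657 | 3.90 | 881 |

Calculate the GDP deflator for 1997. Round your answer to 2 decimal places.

Nominal GDP 1997 = 68.48·295 + 79.67·1309 + 46.64·203 + 3.90·881 = 137393.45.
Real GDP 1997 (at 1988 prices) = 38.58·295 + 42.00·1309 + 33.25·203 + 2.49·881 = 75302.54.
Deflator = Nominal/Real × 100 = 137393.45/75302.54 × 100 = 182.455.

182.46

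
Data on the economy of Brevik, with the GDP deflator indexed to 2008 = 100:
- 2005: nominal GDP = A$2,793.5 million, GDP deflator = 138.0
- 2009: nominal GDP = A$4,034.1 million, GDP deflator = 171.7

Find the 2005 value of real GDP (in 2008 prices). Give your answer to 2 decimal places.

A$2,024.28 million

Real GDP = Nominal / (GDP deflator/100) = 2793.5 / 1.380 = 2024.28.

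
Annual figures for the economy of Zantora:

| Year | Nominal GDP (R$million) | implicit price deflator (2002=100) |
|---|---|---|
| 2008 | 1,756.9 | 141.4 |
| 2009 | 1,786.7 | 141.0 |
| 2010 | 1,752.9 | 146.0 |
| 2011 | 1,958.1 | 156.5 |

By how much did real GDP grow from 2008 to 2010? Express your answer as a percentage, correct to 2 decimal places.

Real GDP 2008 = 1756.9/1.414 = 1242.50.
Real GDP 2010 = 1752.9/1.460 = 1200.62.
Change = 1200.62/1242.50 − 1 = -0.0337.

-3.37%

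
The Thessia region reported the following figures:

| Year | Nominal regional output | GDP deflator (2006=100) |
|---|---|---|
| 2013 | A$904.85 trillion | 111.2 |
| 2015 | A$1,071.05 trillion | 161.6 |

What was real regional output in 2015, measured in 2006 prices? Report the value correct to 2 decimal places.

Real regional output = Nominal / (GDP deflator/100) = 1071.05 / 1.616 = 662.78.

A$662.78 trillion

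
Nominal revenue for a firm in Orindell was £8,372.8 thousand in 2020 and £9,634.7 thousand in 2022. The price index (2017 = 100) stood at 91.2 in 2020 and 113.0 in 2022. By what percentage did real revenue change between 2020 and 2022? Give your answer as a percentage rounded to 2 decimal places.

Real revenue 2020 = 8372.8 / 0.912 = 9180.70.
Real revenue 2022 = 9634.7 / 1.130 = 8526.28.
Real growth = 8526.28 / 9180.70 − 1 = -0.0713.

-7.13%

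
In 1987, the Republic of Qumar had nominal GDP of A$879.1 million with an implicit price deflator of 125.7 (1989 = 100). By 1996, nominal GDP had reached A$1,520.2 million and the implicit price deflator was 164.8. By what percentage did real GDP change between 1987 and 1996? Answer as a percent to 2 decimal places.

31.90%

Real GDP 1987 = 879.1 / 1.257 = 699.36.
Real GDP 1996 = 1520.2 / 1.648 = 922.45.
Real growth = 922.45 / 699.36 − 1 = 0.3190.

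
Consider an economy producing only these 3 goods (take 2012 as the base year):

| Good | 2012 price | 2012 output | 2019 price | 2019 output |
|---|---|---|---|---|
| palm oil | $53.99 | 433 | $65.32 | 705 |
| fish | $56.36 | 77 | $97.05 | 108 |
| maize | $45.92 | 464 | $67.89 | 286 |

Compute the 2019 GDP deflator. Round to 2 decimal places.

132.58

Nominal GDP 2019 = 65.32·705 + 97.05·108 + 67.89·286 = 75948.54.
Real GDP 2019 (at 2012 prices) = 53.99·705 + 56.36·108 + 45.92·286 = 57282.95.
Deflator = Nominal/Real × 100 = 75948.54/57282.95 × 100 = 132.585.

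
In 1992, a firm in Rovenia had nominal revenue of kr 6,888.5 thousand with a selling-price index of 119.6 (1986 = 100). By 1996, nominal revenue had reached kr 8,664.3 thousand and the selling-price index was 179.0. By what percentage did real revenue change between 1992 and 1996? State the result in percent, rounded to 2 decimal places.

-15.96%

Real revenue 1992 = 6888.5 / 1.196 = 5759.62.
Real revenue 1996 = 8664.3 / 1.790 = 4840.39.
Real growth = 4840.39 / 5759.62 − 1 = -0.1596.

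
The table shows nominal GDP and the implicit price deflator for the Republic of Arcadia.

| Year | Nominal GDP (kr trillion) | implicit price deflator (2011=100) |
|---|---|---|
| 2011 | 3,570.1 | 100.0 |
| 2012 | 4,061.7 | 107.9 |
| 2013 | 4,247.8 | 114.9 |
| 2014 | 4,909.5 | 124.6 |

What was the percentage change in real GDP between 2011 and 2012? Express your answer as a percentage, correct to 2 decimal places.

Real GDP 2011 = 3570.1/1.000 = 3570.10.
Real GDP 2012 = 4061.7/1.079 = 3764.32.
Change = 3764.32/3570.10 − 1 = 0.0544.

5.44%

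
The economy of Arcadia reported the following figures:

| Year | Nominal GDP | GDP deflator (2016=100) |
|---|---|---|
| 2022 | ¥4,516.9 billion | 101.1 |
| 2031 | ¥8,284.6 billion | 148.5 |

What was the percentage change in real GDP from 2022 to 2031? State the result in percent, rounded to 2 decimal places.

Deflate each year: 2022 → 4516.9/1.011 = 4467.75; 2031 → 8284.6/1.485 = 5578.86.
So real GDP changed by 5578.86/4467.75 − 1 = 0.2487, i.e. 24.87%.

24.87%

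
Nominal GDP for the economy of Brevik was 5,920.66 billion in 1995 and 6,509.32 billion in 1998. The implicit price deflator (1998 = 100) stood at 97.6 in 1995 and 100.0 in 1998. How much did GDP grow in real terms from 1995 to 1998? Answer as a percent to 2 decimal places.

Deflate each year: 1995 → 5920.66/0.976 = 6066.25; 1998 → 6509.32/1.000 = 6509.32.
So real GDP changed by 6509.32/6066.25 − 1 = 0.0730, i.e. 7.30%.

7.30%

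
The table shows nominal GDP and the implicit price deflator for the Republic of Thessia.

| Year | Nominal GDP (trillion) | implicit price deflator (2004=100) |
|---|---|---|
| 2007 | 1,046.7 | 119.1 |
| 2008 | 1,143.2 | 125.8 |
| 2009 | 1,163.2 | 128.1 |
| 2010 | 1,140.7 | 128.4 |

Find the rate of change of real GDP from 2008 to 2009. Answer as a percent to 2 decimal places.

-0.08%

Real GDP 2008 = 1143.2/1.258 = 908.74.
Real GDP 2009 = 1163.2/1.281 = 908.04.
Change = 908.04/908.74 − 1 = -0.0008.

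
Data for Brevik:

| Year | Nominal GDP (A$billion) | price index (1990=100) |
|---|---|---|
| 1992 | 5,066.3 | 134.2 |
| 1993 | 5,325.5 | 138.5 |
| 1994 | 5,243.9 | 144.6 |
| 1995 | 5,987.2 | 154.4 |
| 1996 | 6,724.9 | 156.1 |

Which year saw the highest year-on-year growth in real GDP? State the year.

1993: real = 5325.5/1.385 = 3845.13; growth vs 1992 (3775.19) = 1.85%.
1994: real = 5243.9/1.446 = 3626.49; growth vs 1993 (3845.13) = -5.69%.
1995: real = 5987.2/1.544 = 3877.72; growth vs 1994 (3626.49) = 6.93%.
1996: real = 6724.9/1.561 = 4308.07; growth vs 1995 (3877.72) = 11.10%.

1996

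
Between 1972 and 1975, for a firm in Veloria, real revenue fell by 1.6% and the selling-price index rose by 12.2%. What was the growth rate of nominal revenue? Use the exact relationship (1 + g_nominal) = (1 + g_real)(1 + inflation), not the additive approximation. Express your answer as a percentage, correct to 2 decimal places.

(1 + g_nom) = (1 + g_real)(1 + π) = 0.9840 × 1.1220 = 1.10405.

10.40%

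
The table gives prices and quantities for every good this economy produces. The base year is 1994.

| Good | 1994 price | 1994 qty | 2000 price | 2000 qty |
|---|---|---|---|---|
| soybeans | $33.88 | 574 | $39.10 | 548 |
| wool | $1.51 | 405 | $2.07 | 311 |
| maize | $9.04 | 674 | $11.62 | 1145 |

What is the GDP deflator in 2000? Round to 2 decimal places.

Nominal GDP 2000 = 39.10·548 + 2.07·311 + 11.62·1145 = 35375.47.
Real GDP 2000 (at 1994 prices) = 33.88·548 + 1.51·311 + 9.04·1145 = 29386.65.
Deflator = Nominal/Real × 100 = 35375.47/29386.65 × 100 = 120.379.

120.38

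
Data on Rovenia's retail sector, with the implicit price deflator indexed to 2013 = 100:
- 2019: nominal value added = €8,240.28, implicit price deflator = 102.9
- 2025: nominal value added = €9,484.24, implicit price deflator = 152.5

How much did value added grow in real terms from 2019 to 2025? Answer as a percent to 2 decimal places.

Deflate each year: 2019 → 8240.28/1.029 = 8008.05; 2025 → 9484.24/1.525 = 6219.17.
So real value added changed by 6219.17/8008.05 − 1 = -0.2234, i.e. -22.34%.

-22.34%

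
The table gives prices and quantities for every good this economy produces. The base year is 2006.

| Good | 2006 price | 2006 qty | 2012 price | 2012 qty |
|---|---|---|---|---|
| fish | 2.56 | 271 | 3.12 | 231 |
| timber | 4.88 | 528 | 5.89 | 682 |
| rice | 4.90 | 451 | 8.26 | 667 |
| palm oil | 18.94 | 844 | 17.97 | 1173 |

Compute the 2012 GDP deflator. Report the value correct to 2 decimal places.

Nominal GDP 2012 = 3.12·231 + 5.89·682 + 8.26·667 + 17.97·1173 = 31325.93.
Real GDP 2012 (at 2006 prices) = 2.56·231 + 4.88·682 + 4.90·667 + 18.94·1173 = 29404.44.
Deflator = Nominal/Real × 100 = 31325.93/29404.44 × 100 = 106.535.

106.53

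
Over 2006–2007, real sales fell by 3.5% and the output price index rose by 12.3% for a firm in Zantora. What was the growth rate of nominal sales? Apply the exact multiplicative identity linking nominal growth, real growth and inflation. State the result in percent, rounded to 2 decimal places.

(1 + g_nom) = (1 + g_real)(1 + π) = 0.9650 × 1.1230 = 1.08370.

8.37%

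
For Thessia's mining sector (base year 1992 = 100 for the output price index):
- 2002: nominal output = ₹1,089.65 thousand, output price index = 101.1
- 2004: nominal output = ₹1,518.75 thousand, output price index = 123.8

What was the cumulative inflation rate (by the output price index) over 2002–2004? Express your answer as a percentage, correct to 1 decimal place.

22.5%

Price-level change = 123.8 / 101.1 − 1 = 0.2245.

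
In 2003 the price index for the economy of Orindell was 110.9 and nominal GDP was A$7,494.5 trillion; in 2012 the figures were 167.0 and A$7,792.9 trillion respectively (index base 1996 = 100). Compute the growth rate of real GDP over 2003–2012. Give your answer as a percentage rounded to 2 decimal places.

Real GDP 2003 = 7494.5 / 1.109 = 6757.89.
Real GDP 2012 = 7792.9 / 1.670 = 4666.41.
Real growth = 4666.41 / 6757.89 − 1 = -0.3095.

-30.95%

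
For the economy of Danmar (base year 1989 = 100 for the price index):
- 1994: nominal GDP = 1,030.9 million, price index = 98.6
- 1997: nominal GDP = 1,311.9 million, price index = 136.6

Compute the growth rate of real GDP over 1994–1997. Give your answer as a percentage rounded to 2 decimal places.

-8.14%

Real GDP 1994 = 1030.9 / 0.986 = 1045.54.
Real GDP 1997 = 1311.9 / 1.366 = 960.40.
Real growth = 960.40 / 1045.54 − 1 = -0.0814.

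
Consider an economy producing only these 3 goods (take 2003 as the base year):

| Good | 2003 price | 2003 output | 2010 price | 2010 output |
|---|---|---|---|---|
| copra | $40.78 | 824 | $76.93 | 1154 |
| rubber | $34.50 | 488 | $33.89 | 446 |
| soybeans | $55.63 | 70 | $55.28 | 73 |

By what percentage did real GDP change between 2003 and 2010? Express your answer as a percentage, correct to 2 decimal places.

22.41%

Real GDP 2003 = Nominal GDP 2003 = 40.78·824 + 34.50·488 + 55.63·70 = 54332.82.
Real GDP 2010 (at 2003 prices) = 40.78·1154 + 34.50·446 + 55.63·73 = 66508.11.
Real growth = 66508.11/54332.82 − 1 = 0.2241.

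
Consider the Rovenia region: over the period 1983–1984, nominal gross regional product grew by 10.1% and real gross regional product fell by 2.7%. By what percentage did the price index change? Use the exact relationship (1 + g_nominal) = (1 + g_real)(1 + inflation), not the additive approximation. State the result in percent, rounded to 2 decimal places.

(1 + g_nom) = (1 + g_real)(1 + π), so π = 1.1010 / 0.9730 − 1 = 0.13155.

13.16%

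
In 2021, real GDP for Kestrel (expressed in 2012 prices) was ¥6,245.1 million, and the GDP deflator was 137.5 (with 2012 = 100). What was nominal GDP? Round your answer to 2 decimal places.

¥8,587.01 million

Nominal GDP = Real × (GDP deflator/100) = 6245.1 × 1.375 = 8587.01.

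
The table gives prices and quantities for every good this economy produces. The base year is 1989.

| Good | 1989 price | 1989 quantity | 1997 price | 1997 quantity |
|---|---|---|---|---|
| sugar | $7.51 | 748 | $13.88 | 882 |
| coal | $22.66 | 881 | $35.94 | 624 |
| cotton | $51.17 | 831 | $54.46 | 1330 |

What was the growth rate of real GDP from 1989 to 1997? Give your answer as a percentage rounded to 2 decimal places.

Real GDP 1989 = Nominal GDP 1989 = 7.51·748 + 22.66·881 + 51.17·831 = 68103.21.
Real GDP 1997 (at 1989 prices) = 7.51·882 + 22.66·624 + 51.17·1330 = 88819.76.
Real growth = 88819.76/68103.21 − 1 = 0.3042.

30.42%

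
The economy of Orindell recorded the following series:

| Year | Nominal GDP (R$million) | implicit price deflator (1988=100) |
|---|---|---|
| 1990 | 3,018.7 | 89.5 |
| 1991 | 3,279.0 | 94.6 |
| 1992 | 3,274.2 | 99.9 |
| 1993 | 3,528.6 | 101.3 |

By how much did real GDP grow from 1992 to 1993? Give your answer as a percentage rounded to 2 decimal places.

6.28%

Real GDP 1992 = 3274.2/0.999 = 3277.48.
Real GDP 1993 = 3528.6/1.013 = 3483.32.
Change = 3483.32/3277.48 − 1 = 0.0628.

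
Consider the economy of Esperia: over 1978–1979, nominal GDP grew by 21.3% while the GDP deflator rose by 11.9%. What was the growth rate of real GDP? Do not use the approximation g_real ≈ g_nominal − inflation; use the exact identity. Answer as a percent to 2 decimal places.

8.40%

(1 + g_nom) = (1 + g_real)(1 + π), so g_real = 1.2130 / 1.1190 − 1 = 0.08400.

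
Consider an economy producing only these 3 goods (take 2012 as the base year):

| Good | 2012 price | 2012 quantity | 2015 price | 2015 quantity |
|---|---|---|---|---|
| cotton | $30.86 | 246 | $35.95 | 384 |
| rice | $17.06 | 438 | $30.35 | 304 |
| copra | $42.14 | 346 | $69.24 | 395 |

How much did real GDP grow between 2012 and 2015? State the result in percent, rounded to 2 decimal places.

Real GDP 2012 = Nominal GDP 2012 = 30.86·246 + 17.06·438 + 42.14·346 = 29644.28.
Real GDP 2015 (at 2012 prices) = 30.86·384 + 17.06·304 + 42.14·395 = 33681.78.
Real growth = 33681.78/29644.28 − 1 = 0.1362.

13.62%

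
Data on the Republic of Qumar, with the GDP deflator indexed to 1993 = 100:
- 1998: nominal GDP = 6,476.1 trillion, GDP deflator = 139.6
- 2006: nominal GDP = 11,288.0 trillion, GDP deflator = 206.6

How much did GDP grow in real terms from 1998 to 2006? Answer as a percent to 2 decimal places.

Real GDP 1998 = 6476.1 / 1.396 = 4639.04.
Real GDP 2006 = 11288.0 / 2.066 = 5463.70.
Real growth = 5463.70 / 4639.04 − 1 = 0.1778.

17.78%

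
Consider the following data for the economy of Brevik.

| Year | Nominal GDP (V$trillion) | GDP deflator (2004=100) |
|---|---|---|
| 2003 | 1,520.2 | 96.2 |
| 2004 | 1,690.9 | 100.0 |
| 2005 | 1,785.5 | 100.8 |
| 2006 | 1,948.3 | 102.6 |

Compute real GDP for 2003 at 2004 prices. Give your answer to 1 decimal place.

V$1,580.2 trillion

Real GDP 2003 = 1520.2 / 0.962 = 1580.25.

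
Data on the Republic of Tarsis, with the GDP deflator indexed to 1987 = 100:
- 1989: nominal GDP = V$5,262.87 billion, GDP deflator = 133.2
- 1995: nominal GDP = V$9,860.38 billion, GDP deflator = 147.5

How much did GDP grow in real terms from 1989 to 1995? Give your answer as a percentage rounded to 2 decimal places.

Real GDP 1989 = 5262.87 / 1.332 = 3951.10.
Real GDP 1995 = 9860.38 / 1.475 = 6685.00.
Real growth = 6685.00 / 3951.10 − 1 = 0.6919.

69.19%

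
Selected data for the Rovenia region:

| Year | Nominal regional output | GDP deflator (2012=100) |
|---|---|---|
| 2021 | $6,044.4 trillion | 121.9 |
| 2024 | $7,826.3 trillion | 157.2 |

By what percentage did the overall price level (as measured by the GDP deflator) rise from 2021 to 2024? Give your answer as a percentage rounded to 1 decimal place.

29.0%

Price-level change = 157.2 / 121.9 − 1 = 0.2896.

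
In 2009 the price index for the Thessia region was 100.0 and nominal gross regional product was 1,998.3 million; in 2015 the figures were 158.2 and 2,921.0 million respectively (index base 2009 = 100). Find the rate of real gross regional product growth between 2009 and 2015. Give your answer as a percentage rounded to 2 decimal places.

-7.60%

Deflate each year: 2009 → 1998.3/1.000 = 1998.30; 2015 → 2921.0/1.582 = 1846.40.
So real gross regional product changed by 1846.40/1998.30 − 1 = -0.0760, i.e. -7.60%.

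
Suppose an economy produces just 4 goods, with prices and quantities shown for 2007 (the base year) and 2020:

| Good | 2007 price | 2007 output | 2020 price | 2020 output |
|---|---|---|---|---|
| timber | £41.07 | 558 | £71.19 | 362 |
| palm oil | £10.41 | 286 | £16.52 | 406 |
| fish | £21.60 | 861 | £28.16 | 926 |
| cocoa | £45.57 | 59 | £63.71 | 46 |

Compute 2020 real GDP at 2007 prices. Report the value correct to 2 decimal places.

£41191.62

Real GDP 2020 = Σ (p_2007 × q_2020) = 41.07·362 + 10.41·406 + 21.60·926 + 45.57·46 = 41191.62.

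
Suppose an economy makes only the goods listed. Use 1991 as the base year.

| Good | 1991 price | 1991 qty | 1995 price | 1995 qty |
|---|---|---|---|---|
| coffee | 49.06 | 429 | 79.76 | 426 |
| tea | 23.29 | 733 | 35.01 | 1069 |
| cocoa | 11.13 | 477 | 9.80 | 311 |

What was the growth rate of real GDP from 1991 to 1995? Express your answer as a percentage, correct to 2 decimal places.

13.43%

Real GDP 1991 = Nominal GDP 1991 = 49.06·429 + 23.29·733 + 11.13·477 = 43427.32.
Real GDP 1995 (at 1991 prices) = 49.06·426 + 23.29·1069 + 11.13·311 = 49258.00.
Real growth = 49258.00/43427.32 − 1 = 0.1343.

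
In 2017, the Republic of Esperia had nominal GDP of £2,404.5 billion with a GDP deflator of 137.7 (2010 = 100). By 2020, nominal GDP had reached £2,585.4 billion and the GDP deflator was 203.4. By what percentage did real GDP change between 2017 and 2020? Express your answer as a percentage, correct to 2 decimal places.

-27.21%

Real GDP 2017 = 2404.5 / 1.377 = 1746.19.
Real GDP 2020 = 2585.4 / 2.034 = 1271.09.
Real growth = 1271.09 / 1746.19 − 1 = -0.2721.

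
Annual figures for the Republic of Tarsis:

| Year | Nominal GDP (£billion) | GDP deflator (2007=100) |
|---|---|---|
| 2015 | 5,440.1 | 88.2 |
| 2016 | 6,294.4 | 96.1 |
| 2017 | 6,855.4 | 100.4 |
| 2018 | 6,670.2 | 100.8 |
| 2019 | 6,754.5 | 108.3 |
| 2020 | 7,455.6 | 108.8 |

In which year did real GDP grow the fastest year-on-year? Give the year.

2016: real = 6294.4/0.961 = 6549.84; growth vs 2015 (6167.91) = 6.19%.
2017: real = 6855.4/1.004 = 6828.09; growth vs 2016 (6549.84) = 4.25%.
2018: real = 6670.2/1.008 = 6617.26; growth vs 2017 (6828.09) = -3.09%.
2019: real = 6754.5/1.083 = 6236.84; growth vs 2018 (6617.26) = -5.75%.
2020: real = 7455.6/1.088 = 6852.57; growth vs 2019 (6236.84) = 9.87%.

2020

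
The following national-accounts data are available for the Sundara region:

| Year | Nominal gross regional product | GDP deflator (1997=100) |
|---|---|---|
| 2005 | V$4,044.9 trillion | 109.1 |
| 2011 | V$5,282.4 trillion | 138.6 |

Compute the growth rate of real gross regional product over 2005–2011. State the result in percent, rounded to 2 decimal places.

2.80%

Deflate each year: 2005 → 4044.9/1.091 = 3707.52; 2011 → 5282.4/1.386 = 3811.26.
So real gross regional product changed by 3811.26/3707.52 − 1 = 0.0280, i.e. 2.80%.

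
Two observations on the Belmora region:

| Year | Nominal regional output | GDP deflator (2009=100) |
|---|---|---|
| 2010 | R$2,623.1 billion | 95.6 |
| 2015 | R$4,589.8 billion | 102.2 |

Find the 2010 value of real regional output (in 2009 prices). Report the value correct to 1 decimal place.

Real regional output = Nominal / (GDP deflator/100) = 2623.1 / 0.956 = 2743.83.

R$2,743.8 billion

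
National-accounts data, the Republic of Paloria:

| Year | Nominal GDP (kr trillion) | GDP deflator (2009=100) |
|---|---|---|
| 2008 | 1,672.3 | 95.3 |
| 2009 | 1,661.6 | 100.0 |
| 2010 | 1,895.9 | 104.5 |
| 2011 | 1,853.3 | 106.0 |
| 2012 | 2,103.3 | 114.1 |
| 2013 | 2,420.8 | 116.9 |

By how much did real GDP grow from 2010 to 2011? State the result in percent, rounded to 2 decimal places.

-3.63%

Real GDP 2010 = 1895.9/1.045 = 1814.26.
Real GDP 2011 = 1853.3/1.060 = 1748.40.
Change = 1748.40/1814.26 − 1 = -0.0363.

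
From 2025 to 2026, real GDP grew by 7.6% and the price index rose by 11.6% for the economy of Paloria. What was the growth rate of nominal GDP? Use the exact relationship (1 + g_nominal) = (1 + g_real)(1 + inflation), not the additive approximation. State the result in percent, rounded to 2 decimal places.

20.08%

(1 + g_nom) = (1 + g_real)(1 + π) = 1.0760 × 1.1160 = 1.20082.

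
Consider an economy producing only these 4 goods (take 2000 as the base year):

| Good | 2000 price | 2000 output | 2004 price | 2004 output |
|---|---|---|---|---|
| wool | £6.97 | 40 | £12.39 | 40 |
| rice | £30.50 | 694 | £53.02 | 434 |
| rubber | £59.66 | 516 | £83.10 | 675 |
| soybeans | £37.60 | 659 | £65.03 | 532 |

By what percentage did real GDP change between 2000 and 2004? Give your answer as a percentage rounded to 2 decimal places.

-4.18%

Real GDP 2000 = Nominal GDP 2000 = 6.97·40 + 30.50·694 + 59.66·516 + 37.60·659 = 77008.76.
Real GDP 2004 (at 2000 prices) = 6.97·40 + 30.50·434 + 59.66·675 + 37.60·532 = 73789.50.
Real growth = 73789.50/77008.76 − 1 = -0.0418.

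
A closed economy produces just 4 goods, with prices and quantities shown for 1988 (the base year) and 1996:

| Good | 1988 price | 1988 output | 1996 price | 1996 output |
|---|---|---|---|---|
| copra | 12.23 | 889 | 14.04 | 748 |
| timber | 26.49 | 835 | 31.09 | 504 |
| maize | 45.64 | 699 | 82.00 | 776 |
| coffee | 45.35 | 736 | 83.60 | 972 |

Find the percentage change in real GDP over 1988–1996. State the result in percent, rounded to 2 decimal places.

3.79%

Real GDP 1988 = Nominal GDP 1988 = 12.23·889 + 26.49·835 + 45.64·699 + 45.35·736 = 98271.58.
Real GDP 1996 (at 1988 prices) = 12.23·748 + 26.49·504 + 45.64·776 + 45.35·972 = 101995.84.
Real growth = 101995.84/98271.58 − 1 = 0.0379.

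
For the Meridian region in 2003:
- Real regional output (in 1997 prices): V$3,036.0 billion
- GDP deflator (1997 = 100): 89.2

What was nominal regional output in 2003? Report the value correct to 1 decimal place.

Nominal regional output = Real × (GDP deflator/100) = 3036.0 × 0.892 = 2708.11.

V$2,708.1 billion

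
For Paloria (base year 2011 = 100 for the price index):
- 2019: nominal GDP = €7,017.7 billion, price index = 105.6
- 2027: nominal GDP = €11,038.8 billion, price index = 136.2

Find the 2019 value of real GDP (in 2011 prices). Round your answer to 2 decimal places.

€6,645.55 billion

Real GDP = Nominal / (price index/100) = 7017.7 / 1.056 = 6645.55.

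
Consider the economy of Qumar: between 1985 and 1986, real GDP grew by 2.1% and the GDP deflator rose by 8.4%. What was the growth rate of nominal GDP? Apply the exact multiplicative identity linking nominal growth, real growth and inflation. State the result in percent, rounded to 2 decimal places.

(1 + g_nom) = (1 + g_real)(1 + π) = 1.0210 × 1.0840 = 1.10676.

10.68%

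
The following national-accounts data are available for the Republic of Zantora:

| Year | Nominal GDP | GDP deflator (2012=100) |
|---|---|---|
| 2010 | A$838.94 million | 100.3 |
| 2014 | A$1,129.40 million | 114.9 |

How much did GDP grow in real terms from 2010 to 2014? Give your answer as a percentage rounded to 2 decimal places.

17.52%

Real GDP 2010 = 838.94 / 1.003 = 836.43.
Real GDP 2014 = 1129.40 / 1.149 = 982.94.
Real growth = 982.94 / 836.43 − 1 = 0.1752.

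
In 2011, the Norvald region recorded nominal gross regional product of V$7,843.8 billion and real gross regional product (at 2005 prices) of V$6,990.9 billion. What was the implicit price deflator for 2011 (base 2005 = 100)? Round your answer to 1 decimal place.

112.2

implicit price deflator = (Nominal / Real) × 100 = 7843.8 / 6990.9 × 100 = 112.20.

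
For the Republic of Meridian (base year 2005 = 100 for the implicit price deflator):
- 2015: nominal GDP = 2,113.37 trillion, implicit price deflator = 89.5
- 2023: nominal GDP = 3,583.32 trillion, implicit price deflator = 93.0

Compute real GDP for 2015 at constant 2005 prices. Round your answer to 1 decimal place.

2,361.3 trillion

Real GDP = Nominal / (implicit price deflator/100) = 2113.37 / 0.895 = 2361.31.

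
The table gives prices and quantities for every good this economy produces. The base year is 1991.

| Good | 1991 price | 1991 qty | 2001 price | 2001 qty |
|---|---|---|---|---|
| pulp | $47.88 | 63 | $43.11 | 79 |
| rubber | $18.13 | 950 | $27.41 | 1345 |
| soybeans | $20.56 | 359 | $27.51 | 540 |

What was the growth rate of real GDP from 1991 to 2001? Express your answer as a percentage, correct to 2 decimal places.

42.17%

Real GDP 1991 = Nominal GDP 1991 = 47.88·63 + 18.13·950 + 20.56·359 = 27620.98.
Real GDP 2001 (at 1991 prices) = 47.88·79 + 18.13·1345 + 20.56·540 = 39269.77.
Real growth = 39269.77/27620.98 − 1 = 0.4217.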